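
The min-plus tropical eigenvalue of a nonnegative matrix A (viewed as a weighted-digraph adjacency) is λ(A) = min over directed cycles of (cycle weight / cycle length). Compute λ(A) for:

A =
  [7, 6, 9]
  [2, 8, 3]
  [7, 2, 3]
λ(A) = 5/2

Enumerate directed cycles and compute their means (weight / length). Sample:
  cycle 0 → 0: weight = 7, length = 1, mean = 7/1 ≈ 7.000
  cycle 1 → 1: weight = 8, length = 1, mean = 8/1 ≈ 8.000
  cycle 2 → 2: weight = 3, length = 1, mean = 3/1 ≈ 3.000
  cycle 0 → 1 → 0: weight = 8, length = 2, mean = 8/2 ≈ 4.000
  cycle 0 → 2 → 0: weight = 16, length = 2, mean = 16/2 ≈ 8.000
  cycle 1 → 0 → 1: weight = 8, length = 2, mean = 8/2 ≈ 4.000
Minimum mean = 2.500, attained e.g. along the cycle 1 → 2 → 1 with weight 5 and length 2. So λ(A) = 5/2 = 5/2.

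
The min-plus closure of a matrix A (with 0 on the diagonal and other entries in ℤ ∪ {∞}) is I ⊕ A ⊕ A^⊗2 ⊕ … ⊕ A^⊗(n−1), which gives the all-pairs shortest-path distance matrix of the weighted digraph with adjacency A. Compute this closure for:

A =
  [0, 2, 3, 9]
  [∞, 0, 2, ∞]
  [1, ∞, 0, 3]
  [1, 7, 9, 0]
Closure =
  [0, 2, 3, 6]
  [3, 0, 2, 5]
  [1, 3, 0, 3]
  [1, 3, 4, 0]

This is the Floyd-Warshall all-pairs shortest-path computation. For each intermediate vertex k = 0, 1, …, 3, update dist[i][j] ← min(dist[i][j], dist[i][k] + dist[k][j]). The final matrix gives, for each (i, j), the minimum total weight of any directed path from i to j (possibly empty when i = j).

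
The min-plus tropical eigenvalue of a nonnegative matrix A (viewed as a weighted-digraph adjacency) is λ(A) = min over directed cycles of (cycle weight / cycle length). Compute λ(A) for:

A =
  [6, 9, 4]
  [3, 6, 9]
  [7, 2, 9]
λ(A) = 3

Enumerate directed cycles and compute their means (weight / length). Sample:
  cycle 0 → 0: weight = 6, length = 1, mean = 6/1 ≈ 6.000
  cycle 1 → 1: weight = 6, length = 1, mean = 6/1 ≈ 6.000
  cycle 2 → 2: weight = 9, length = 1, mean = 9/1 ≈ 9.000
  cycle 0 → 1 → 0: weight = 12, length = 2, mean = 12/2 ≈ 6.000
  cycle 0 → 2 → 0: weight = 11, length = 2, mean = 11/2 ≈ 5.500
  cycle 1 → 0 → 1: weight = 12, length = 2, mean = 12/2 ≈ 6.000
Minimum mean = 3.000, attained e.g. along the cycle 0 → 2 → 1 → 0 with weight 9 and length 3. So λ(A) = 9/3 = 3.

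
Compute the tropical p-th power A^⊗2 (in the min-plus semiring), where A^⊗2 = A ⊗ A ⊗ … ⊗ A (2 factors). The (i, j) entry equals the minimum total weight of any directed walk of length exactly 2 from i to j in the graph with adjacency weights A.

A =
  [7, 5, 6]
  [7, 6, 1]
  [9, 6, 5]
A^⊗2 =
  [12, 11, 6]
  [10, 7, 6]
  [13, 11, 7]

Each entry (A^⊗2)_ij equals the minimum over all length-2 walks i = v_0 → v_1 → … → v_2 = j of Σ_t A[v_t][v_{t+1}]. For example, for (i, j) = (0, 2) we minimise over 3 possible intermediate vertex sequences; the minimum is 6, attained along the walk 0 → 1 → 2.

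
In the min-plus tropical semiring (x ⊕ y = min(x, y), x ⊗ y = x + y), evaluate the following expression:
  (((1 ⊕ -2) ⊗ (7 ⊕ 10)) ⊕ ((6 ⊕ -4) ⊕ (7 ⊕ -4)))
(((1 ⊕ -2) ⊗ (7 ⊕ 10)) ⊕ ((6 ⊕ -4) ⊕ (7 ⊕ -4))) = -4

Expand innermost to outermost. Recall ⊕ takes the minimum of its arguments and ⊗ takes their sum. Working out the expression (((1 ⊕ -2) ⊗ (7 ⊕ 10)) ⊕ ((6 ⊕ -4) ⊕ (7 ⊕ -4))) gives -4.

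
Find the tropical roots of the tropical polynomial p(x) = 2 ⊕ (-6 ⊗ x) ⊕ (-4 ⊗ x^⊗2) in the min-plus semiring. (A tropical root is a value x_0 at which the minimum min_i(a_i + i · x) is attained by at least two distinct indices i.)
Roots: {-2, 8}

Each tropical root is a break point of the lower envelope of the lines y = a_i + i · x (there are 3 lines, with slopes 0, 1, ..., 2). Only the lines that attain the minimum somewhere contribute to roots; other lines are dominated. Here the surviving (envelope) indices are i = 2, i = 1, i = 0.
Intersections between consecutive envelope lines give the roots: for adjacent envelope indices i < j the intersection is x = (a_i − a_j) / (j − i). Reading off the sorted break points: {-2, 8}.
Verification: at each break x_0, at least two indices attain the minimum of min_i(a_i + i · x_0).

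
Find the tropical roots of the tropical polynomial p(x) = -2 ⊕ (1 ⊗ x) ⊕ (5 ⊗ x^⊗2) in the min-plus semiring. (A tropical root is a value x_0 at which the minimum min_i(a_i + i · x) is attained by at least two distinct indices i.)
Roots: {-4, -3}

Each tropical root is a break point of the lower envelope of the lines y = a_i + i · x (there are 3 lines, with slopes 0, 1, ..., 2). Only the lines that attain the minimum somewhere contribute to roots; other lines are dominated. Here the surviving (envelope) indices are i = 2, i = 1, i = 0.
Intersections between consecutive envelope lines give the roots: for adjacent envelope indices i < j the intersection is x = (a_i − a_j) / (j − i). Reading off the sorted break points: {-4, -3}.
Verification: at each break x_0, at least two indices attain the minimum of min_i(a_i + i · x_0).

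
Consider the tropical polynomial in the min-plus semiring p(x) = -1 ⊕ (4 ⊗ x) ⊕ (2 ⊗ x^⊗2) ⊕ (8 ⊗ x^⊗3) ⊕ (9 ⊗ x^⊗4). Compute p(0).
p(0) = -1

A tropical monomial a ⊗ x^⊗i evaluates to a + i · x. Evaluating each term at x = 0:
  Term 0 contributes -1 + 0 · 0 = -1
  Term 1 contributes 4 + 1 · 0 = 4
  Term 2 contributes 2 + 2 · 0 = 2
  Term 3 contributes 8 + 3 · 0 = 8
  Term 4 contributes 9 + 4 · 0 = 9
p(0) = ⊕ of these = min[-1, 4, 2, 8, 9] = -1.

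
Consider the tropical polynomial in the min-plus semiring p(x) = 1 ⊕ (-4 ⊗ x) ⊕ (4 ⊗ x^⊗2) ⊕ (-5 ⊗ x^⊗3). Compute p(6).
p(6) = 1

A tropical monomial a ⊗ x^⊗i evaluates to a + i · x. Evaluating each term at x = 6:
  Term 0 contributes 1 + 0 · 6 = 1
  Term 1 contributes -4 + 1 · 6 = 2
  Term 2 contributes 4 + 2 · 6 = 16
  Term 3 contributes -5 + 3 · 6 = 13
p(6) = ⊕ of these = min[1, 2, 16, 13] = 1.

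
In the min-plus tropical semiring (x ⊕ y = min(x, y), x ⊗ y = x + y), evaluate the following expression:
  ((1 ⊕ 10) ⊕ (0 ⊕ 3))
((1 ⊕ 10) ⊕ (0 ⊕ 3)) = 0

Expand innermost to outermost. Recall ⊕ takes the minimum of its arguments and ⊗ takes their sum. Working out the expression ((1 ⊕ 10) ⊕ (0 ⊕ 3)) gives 0.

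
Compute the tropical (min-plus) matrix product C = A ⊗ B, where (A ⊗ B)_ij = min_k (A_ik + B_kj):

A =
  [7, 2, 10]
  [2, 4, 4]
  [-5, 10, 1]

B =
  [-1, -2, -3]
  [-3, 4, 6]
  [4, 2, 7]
A ⊗ B =
  [-1, 5, 4]
  [1, 0, -1]
  [-6, -7, -8]

Apply the min-plus product entry-by-entry:
  C[0][0] = min over k of (A[0][0] + B[0][0] = 7 + -1 = 6, A[0][1] + B[1][0] = 2 + -3 = -1, A[0][2] + B[2][0] = 10 + 4 = 14) = -1 (attained at k = 1)
  C[0][1] = min over k of (A[0][0] + B[0][1] = 7 + -2 = 5, A[0][1] + B[1][1] = 2 + 4 = 6, A[0][2] + B[2][1] = 10 + 2 = 12) = 5 (attained at k = 0)
  C[0][2] = min over k of (A[0][0] + B[0][2] = 7 + -3 = 4, A[0][1] + B[1][2] = 2 + 6 = 8, A[0][2] + B[2][2] = 10 + 7 = 17) = 4 (attained at k = 0)
  C[1][0] = min over k of (A[1][0] + B[0][0] = 2 + -1 = 1, A[1][1] + B[1][0] = 4 + -3 = 1, A[1][2] + B[2][0] = 4 + 4 = 8) = 1 (attained at k = 0)
  C[1][1] = min over k of (A[1][0] + B[0][1] = 2 + -2 = 0, A[1][1] + B[1][1] = 4 + 4 = 8, A[1][2] + B[2][1] = 4 + 2 = 6) = 0 (attained at k = 0)
  C[1][2] = min over k of (A[1][0] + B[0][2] = 2 + -3 = -1, A[1][1] + B[1][2] = 4 + 6 = 10, A[1][2] + B[2][2] = 4 + 7 = 11) = -1 (attained at k = 0)
  C[2][0] = min over k of (A[2][0] + B[0][0] = -5 + -1 = -6, A[2][1] + B[1][0] = 10 + -3 = 7, A[2][2] + B[2][0] = 1 + 4 = 5) = -6 (attained at k = 0)
  C[2][1] = min over k of (A[2][0] + B[0][1] = -5 + -2 = -7, A[2][1] + B[1][1] = 10 + 4 = 14, A[2][2] + B[2][1] = 1 + 2 = 3) = -7 (attained at k = 0)
  C[2][2] = min over k of (A[2][0] + B[0][2] = -5 + -3 = -8, A[2][1] + B[1][2] = 10 + 6 = 16, A[2][2] + B[2][2] = 1 + 7 = 8) = -8 (attained at k = 0)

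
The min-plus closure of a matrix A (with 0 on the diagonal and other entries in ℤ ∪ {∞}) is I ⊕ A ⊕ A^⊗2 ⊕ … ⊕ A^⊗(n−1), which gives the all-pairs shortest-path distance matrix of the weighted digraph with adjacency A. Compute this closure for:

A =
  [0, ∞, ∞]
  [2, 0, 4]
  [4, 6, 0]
Closure =
  [0, ∞, ∞]
  [2, 0, 4]
  [4, 6, 0]

This is the Floyd-Warshall all-pairs shortest-path computation. For each intermediate vertex k = 0, 1, …, 2, update dist[i][j] ← min(dist[i][j], dist[i][k] + dist[k][j]). The final matrix gives, for each (i, j), the minimum total weight of any directed path from i to j (possibly empty when i = j).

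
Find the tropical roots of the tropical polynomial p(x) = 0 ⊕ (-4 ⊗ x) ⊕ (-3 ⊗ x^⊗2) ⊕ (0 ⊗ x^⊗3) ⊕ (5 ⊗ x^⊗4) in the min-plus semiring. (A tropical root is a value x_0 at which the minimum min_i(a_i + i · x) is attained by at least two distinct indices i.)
Roots: {-5, -3, -1, 4}

Each tropical root is a break point of the lower envelope of the lines y = a_i + i · x (there are 5 lines, with slopes 0, 1, ..., 4). Only the lines that attain the minimum somewhere contribute to roots; other lines are dominated. Here the surviving (envelope) indices are i = 4, i = 3, i = 2, i = 1, i = 0.
Intersections between consecutive envelope lines give the roots: for adjacent envelope indices i < j the intersection is x = (a_i − a_j) / (j − i). Reading off the sorted break points: {-5, -3, -1, 4}.
Verification: at each break x_0, at least two indices attain the minimum of min_i(a_i + i · x_0).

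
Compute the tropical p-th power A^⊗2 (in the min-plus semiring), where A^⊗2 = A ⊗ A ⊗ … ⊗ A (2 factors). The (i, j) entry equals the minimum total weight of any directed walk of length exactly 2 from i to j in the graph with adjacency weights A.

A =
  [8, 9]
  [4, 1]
A^⊗2 =
  [13, 10]
  [5, 2]

Each entry (A^⊗2)_ij equals the minimum over all length-2 walks i = v_0 → v_1 → … → v_2 = j of Σ_t A[v_t][v_{t+1}]. For example, for (i, j) = (0, 1) we minimise over 2 possible intermediate vertex sequences; the minimum is 10, attained along the walk 0 → 1 → 1.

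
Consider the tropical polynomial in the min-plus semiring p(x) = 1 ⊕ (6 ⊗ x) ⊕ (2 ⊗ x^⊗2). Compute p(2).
p(2) = 1

A tropical monomial a ⊗ x^⊗i evaluates to a + i · x. Evaluating each term at x = 2:
  Term 0 contributes 1 + 0 · 2 = 1
  Term 1 contributes 6 + 1 · 2 = 8
  Term 2 contributes 2 + 2 · 2 = 6
p(2) = ⊕ of these = min[1, 8, 6] = 1.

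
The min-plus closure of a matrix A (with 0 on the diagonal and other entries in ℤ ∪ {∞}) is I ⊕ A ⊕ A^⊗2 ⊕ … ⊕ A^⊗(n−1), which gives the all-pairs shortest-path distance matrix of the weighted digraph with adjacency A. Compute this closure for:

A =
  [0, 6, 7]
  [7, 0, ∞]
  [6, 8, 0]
Closure =
  [0, 6, 7]
  [7, 0, 14]
  [6, 8, 0]

This is the Floyd-Warshall all-pairs shortest-path computation. For each intermediate vertex k = 0, 1, …, 2, update dist[i][j] ← min(dist[i][j], dist[i][k] + dist[k][j]). The final matrix gives, for each (i, j), the minimum total weight of any directed path from i to j (possibly empty when i = j).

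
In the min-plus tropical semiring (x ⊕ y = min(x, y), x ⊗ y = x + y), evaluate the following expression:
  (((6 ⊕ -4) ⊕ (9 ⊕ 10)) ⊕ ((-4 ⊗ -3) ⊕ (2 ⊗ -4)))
(((6 ⊕ -4) ⊕ (9 ⊕ 10)) ⊕ ((-4 ⊗ -3) ⊕ (2 ⊗ -4))) = -7

Expand innermost to outermost. Recall ⊕ takes the minimum of its arguments and ⊗ takes their sum. Working out the expression (((6 ⊕ -4) ⊕ (9 ⊕ 10)) ⊕ ((-4 ⊗ -3) ⊕ (2 ⊗ -4))) gives -7.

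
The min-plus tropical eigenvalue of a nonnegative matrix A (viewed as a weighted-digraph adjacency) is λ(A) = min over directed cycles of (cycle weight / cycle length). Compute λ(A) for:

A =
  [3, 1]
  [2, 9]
λ(A) = 3/2

Enumerate directed cycles and compute their means (weight / length). Sample:
  cycle 0 → 0: weight = 3, length = 1, mean = 3/1 ≈ 3.000
  cycle 1 → 1: weight = 9, length = 1, mean = 9/1 ≈ 9.000
  cycle 0 → 1 → 0: weight = 3, length = 2, mean = 3/2 ≈ 1.500
  cycle 1 → 0 → 1: weight = 3, length = 2, mean = 3/2 ≈ 1.500
Minimum mean = 1.500, attained e.g. along the cycle 0 → 1 → 0 with weight 3 and length 2. So λ(A) = 3/2 = 3/2.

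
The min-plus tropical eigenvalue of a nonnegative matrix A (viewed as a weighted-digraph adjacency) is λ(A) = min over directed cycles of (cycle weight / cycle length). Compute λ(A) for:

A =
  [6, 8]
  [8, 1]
λ(A) = 1

Enumerate directed cycles and compute their means (weight / length). Sample:
  cycle 0 → 0: weight = 6, length = 1, mean = 6/1 ≈ 6.000
  cycle 1 → 1: weight = 1, length = 1, mean = 1/1 ≈ 1.000
  cycle 0 → 1 → 0: weight = 16, length = 2, mean = 16/2 ≈ 8.000
  cycle 1 → 0 → 1: weight = 16, length = 2, mean = 16/2 ≈ 8.000
Minimum mean = 1.000, attained e.g. along the cycle 1 → 1 with weight 1 and length 1. So λ(A) = 1/1 = 1.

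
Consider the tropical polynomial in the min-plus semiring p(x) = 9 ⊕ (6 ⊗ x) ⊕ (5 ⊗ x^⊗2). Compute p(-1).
p(-1) = 3

A tropical monomial a ⊗ x^⊗i evaluates to a + i · x. Evaluating each term at x = -1:
  Term 0 contributes 9 + 0 · -1 = 9
  Term 1 contributes 6 + 1 · -1 = 5
  Term 2 contributes 5 + 2 · -1 = 3
p(-1) = ⊕ of these = min[9, 5, 3] = 3.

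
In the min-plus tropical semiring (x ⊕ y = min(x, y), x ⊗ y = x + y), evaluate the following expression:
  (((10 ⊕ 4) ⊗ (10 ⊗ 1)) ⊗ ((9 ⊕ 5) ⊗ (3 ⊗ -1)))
(((10 ⊕ 4) ⊗ (10 ⊗ 1)) ⊗ ((9 ⊕ 5) ⊗ (3 ⊗ -1))) = 22

Expand innermost to outermost. Recall ⊕ takes the minimum of its arguments and ⊗ takes their sum. Working out the expression (((10 ⊕ 4) ⊗ (10 ⊗ 1)) ⊗ ((9 ⊕ 5) ⊗ (3 ⊗ -1))) gives 22.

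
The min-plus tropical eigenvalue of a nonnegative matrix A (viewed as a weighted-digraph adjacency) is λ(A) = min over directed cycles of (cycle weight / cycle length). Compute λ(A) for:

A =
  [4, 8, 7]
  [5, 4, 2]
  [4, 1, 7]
λ(A) = 3/2

Enumerate directed cycles and compute their means (weight / length). Sample:
  cycle 0 → 0: weight = 4, length = 1, mean = 4/1 ≈ 4.000
  cycle 1 → 1: weight = 4, length = 1, mean = 4/1 ≈ 4.000
  cycle 2 → 2: weight = 7, length = 1, mean = 7/1 ≈ 7.000
  cycle 0 → 1 → 0: weight = 13, length = 2, mean = 13/2 ≈ 6.500
  cycle 0 → 2 → 0: weight = 11, length = 2, mean = 11/2 ≈ 5.500
  cycle 1 → 0 → 1: weight = 13, length = 2, mean = 13/2 ≈ 6.500
Minimum mean = 1.500, attained e.g. along the cycle 1 → 2 → 1 with weight 3 and length 2. So λ(A) = 3/2 = 3/2.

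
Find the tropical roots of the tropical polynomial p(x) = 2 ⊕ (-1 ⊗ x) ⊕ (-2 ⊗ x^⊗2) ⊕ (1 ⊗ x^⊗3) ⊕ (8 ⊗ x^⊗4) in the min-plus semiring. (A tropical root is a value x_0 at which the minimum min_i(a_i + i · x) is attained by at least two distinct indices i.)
Roots: {-7, -3, 1, 3}

Each tropical root is a break point of the lower envelope of the lines y = a_i + i · x (there are 5 lines, with slopes 0, 1, ..., 4). Only the lines that attain the minimum somewhere contribute to roots; other lines are dominated. Here the surviving (envelope) indices are i = 4, i = 3, i = 2, i = 1, i = 0.
Intersections between consecutive envelope lines give the roots: for adjacent envelope indices i < j the intersection is x = (a_i − a_j) / (j − i). Reading off the sorted break points: {-7, -3, 1, 3}.
Verification: at each break x_0, at least two indices attain the minimum of min_i(a_i + i · x_0).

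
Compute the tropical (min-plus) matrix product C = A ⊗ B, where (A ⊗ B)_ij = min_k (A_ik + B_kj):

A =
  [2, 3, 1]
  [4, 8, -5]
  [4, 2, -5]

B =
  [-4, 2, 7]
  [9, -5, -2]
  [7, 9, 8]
A ⊗ B =
  [-2, -2, 1]
  [0, 3, 3]
  [0, -3, 0]

Apply the min-plus product entry-by-entry:
  C[0][0] = min over k of (A[0][0] + B[0][0] = 2 + -4 = -2, A[0][1] + B[1][0] = 3 + 9 = 12, A[0][2] + B[2][0] = 1 + 7 = 8) = -2 (attained at k = 0)
  C[0][1] = min over k of (A[0][0] + B[0][1] = 2 + 2 = 4, A[0][1] + B[1][1] = 3 + -5 = -2, A[0][2] + B[2][1] = 1 + 9 = 10) = -2 (attained at k = 1)
  C[0][2] = min over k of (A[0][0] + B[0][2] = 2 + 7 = 9, A[0][1] + B[1][2] = 3 + -2 = 1, A[0][2] + B[2][2] = 1 + 8 = 9) = 1 (attained at k = 1)
  C[1][0] = min over k of (A[1][0] + B[0][0] = 4 + -4 = 0, A[1][1] + B[1][0] = 8 + 9 = 17, A[1][2] + B[2][0] = -5 + 7 = 2) = 0 (attained at k = 0)
  C[1][1] = min over k of (A[1][0] + B[0][1] = 4 + 2 = 6, A[1][1] + B[1][1] = 8 + -5 = 3, A[1][2] + B[2][1] = -5 + 9 = 4) = 3 (attained at k = 1)
  C[1][2] = min over k of (A[1][0] + B[0][2] = 4 + 7 = 11, A[1][1] + B[1][2] = 8 + -2 = 6, A[1][2] + B[2][2] = -5 + 8 = 3) = 3 (attained at k = 2)
  C[2][0] = min over k of (A[2][0] + B[0][0] = 4 + -4 = 0, A[2][1] + B[1][0] = 2 + 9 = 11, A[2][2] + B[2][0] = -5 + 7 = 2) = 0 (attained at k = 0)
  C[2][1] = min over k of (A[2][0] + B[0][1] = 4 + 2 = 6, A[2][1] + B[1][1] = 2 + -5 = -3, A[2][2] + B[2][1] = -5 + 9 = 4) = -3 (attained at k = 1)
  C[2][2] = min over k of (A[2][0] + B[0][2] = 4 + 7 = 11, A[2][1] + B[1][2] = 2 + -2 = 0, A[2][2] + B[2][2] = -5 + 8 = 3) = 0 (attained at k = 1)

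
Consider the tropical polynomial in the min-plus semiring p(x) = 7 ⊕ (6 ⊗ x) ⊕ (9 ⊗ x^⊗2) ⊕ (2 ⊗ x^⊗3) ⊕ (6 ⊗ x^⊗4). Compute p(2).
p(2) = 7

A tropical monomial a ⊗ x^⊗i evaluates to a + i · x. Evaluating each term at x = 2:
  Term 0 contributes 7 + 0 · 2 = 7
  Term 1 contributes 6 + 1 · 2 = 8
  Term 2 contributes 9 + 2 · 2 = 13
  Term 3 contributes 2 + 3 · 2 = 8
  Term 4 contributes 6 + 4 · 2 = 14
p(2) = ⊕ of these = min[7, 8, 13, 8, 14] = 7.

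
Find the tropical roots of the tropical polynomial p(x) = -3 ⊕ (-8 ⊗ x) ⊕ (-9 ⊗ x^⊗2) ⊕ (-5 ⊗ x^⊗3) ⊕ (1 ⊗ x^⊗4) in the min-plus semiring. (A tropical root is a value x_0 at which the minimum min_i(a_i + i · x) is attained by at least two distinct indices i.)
Roots: {-6, -4, 1, 5}

Each tropical root is a break point of the lower envelope of the lines y = a_i + i · x (there are 5 lines, with slopes 0, 1, ..., 4). Only the lines that attain the minimum somewhere contribute to roots; other lines are dominated. Here the surviving (envelope) indices are i = 4, i = 3, i = 2, i = 1, i = 0.
Intersections between consecutive envelope lines give the roots: for adjacent envelope indices i < j the intersection is x = (a_i − a_j) / (j − i). Reading off the sorted break points: {-6, -4, 1, 5}.
Verification: at each break x_0, at least two indices attain the minimum of min_i(a_i + i · x_0).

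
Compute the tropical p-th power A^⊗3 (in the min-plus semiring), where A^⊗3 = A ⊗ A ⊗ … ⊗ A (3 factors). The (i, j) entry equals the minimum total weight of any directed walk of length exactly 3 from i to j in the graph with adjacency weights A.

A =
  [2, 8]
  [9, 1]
A^⊗3 =
  [6, 10]
  [11, 3]

Each entry (A^⊗3)_ij equals the minimum over all length-3 walks i = v_0 → v_1 → … → v_3 = j of Σ_t A[v_t][v_{t+1}]. For example, for (i, j) = (0, 1) we minimise over 4 possible intermediate vertex sequences; the minimum is 10, attained along the walk 0 → 1 → 1 → 1.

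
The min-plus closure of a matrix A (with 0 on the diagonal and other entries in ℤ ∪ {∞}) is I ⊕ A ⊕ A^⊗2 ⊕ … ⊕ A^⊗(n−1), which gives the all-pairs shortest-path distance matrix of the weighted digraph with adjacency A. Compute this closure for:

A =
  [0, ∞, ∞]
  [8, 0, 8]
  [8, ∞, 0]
Closure =
  [0, ∞, ∞]
  [8, 0, 8]
  [8, ∞, 0]

This is the Floyd-Warshall all-pairs shortest-path computation. For each intermediate vertex k = 0, 1, …, 2, update dist[i][j] ← min(dist[i][j], dist[i][k] + dist[k][j]). The final matrix gives, for each (i, j), the minimum total weight of any directed path from i to j (possibly empty when i = j).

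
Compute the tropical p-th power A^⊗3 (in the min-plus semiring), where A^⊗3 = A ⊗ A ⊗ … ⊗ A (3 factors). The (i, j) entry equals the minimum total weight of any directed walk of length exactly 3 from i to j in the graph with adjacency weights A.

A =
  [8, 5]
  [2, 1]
A^⊗3 =
  [8, 7]
  [4, 3]

Each entry (A^⊗3)_ij equals the minimum over all length-3 walks i = v_0 → v_1 → … → v_3 = j of Σ_t A[v_t][v_{t+1}]. For example, for (i, j) = (0, 1) we minimise over 4 possible intermediate vertex sequences; the minimum is 7, attained along the walk 0 → 1 → 1 → 1.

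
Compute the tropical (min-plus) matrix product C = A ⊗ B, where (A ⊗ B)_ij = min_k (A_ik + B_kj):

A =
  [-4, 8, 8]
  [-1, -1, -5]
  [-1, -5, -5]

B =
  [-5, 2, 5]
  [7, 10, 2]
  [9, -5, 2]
A ⊗ B =
  [-9, -2, 1]
  [-6, -10, -3]
  [-6, -10, -3]

Apply the min-plus product entry-by-entry:
  C[0][0] = min over k of (A[0][0] + B[0][0] = -4 + -5 = -9, A[0][1] + B[1][0] = 8 + 7 = 15, A[0][2] + B[2][0] = 8 + 9 = 17) = -9 (attained at k = 0)
  C[0][1] = min over k of (A[0][0] + B[0][1] = -4 + 2 = -2, A[0][1] + B[1][1] = 8 + 10 = 18, A[0][2] + B[2][1] = 8 + -5 = 3) = -2 (attained at k = 0)
  C[0][2] = min over k of (A[0][0] + B[0][2] = -4 + 5 = 1, A[0][1] + B[1][2] = 8 + 2 = 10, A[0][2] + B[2][2] = 8 + 2 = 10) = 1 (attained at k = 0)
  C[1][0] = min over k of (A[1][0] + B[0][0] = -1 + -5 = -6, A[1][1] + B[1][0] = -1 + 7 = 6, A[1][2] + B[2][0] = -5 + 9 = 4) = -6 (attained at k = 0)
  C[1][1] = min over k of (A[1][0] + B[0][1] = -1 + 2 = 1, A[1][1] + B[1][1] = -1 + 10 = 9, A[1][2] + B[2][1] = -5 + -5 = -10) = -10 (attained at k = 2)
  C[1][2] = min over k of (A[1][0] + B[0][2] = -1 + 5 = 4, A[1][1] + B[1][2] = -1 + 2 = 1, A[1][2] + B[2][2] = -5 + 2 = -3) = -3 (attained at k = 2)
  C[2][0] = min over k of (A[2][0] + B[0][0] = -1 + -5 = -6, A[2][1] + B[1][0] = -5 + 7 = 2, A[2][2] + B[2][0] = -5 + 9 = 4) = -6 (attained at k = 0)
  C[2][1] = min over k of (A[2][0] + B[0][1] = -1 + 2 = 1, A[2][1] + B[1][1] = -5 + 10 = 5, A[2][2] + B[2][1] = -5 + -5 = -10) = -10 (attained at k = 2)
  C[2][2] = min over k of (A[2][0] + B[0][2] = -1 + 5 = 4, A[2][1] + B[1][2] = -5 + 2 = -3, A[2][2] + B[2][2] = -5 + 2 = -3) = -3 (attained at k = 1)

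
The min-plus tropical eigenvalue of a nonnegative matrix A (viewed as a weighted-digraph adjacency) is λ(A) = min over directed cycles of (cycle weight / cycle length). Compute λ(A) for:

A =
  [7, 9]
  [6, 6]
λ(A) = 6

Enumerate directed cycles and compute their means (weight / length). Sample:
  cycle 0 → 0: weight = 7, length = 1, mean = 7/1 ≈ 7.000
  cycle 1 → 1: weight = 6, length = 1, mean = 6/1 ≈ 6.000
  cycle 0 → 1 → 0: weight = 15, length = 2, mean = 15/2 ≈ 7.500
  cycle 1 → 0 → 1: weight = 15, length = 2, mean = 15/2 ≈ 7.500
Minimum mean = 6.000, attained e.g. along the cycle 1 → 1 with weight 6 and length 1. So λ(A) = 6/1 = 6.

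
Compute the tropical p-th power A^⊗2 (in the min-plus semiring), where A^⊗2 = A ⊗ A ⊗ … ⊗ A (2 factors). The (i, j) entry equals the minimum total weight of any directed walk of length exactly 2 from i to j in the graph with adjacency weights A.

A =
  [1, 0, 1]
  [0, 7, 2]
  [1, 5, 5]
A^⊗2 =
  [0, 1, 2]
  [1, 0, 1]
  [2, 1, 2]

Each entry (A^⊗2)_ij equals the minimum over all length-2 walks i = v_0 → v_1 → … → v_2 = j of Σ_t A[v_t][v_{t+1}]. For example, for (i, j) = (0, 2) we minimise over 3 possible intermediate vertex sequences; the minimum is 2, attained along the walk 0 → 0 → 2.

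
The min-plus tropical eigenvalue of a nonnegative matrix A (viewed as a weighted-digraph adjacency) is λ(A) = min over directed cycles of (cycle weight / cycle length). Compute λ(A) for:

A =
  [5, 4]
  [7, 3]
λ(A) = 3

Enumerate directed cycles and compute their means (weight / length). Sample:
  cycle 0 → 0: weight = 5, length = 1, mean = 5/1 ≈ 5.000
  cycle 1 → 1: weight = 3, length = 1, mean = 3/1 ≈ 3.000
  cycle 0 → 1 → 0: weight = 11, length = 2, mean = 11/2 ≈ 5.500
  cycle 1 → 0 → 1: weight = 11, length = 2, mean = 11/2 ≈ 5.500
Minimum mean = 3.000, attained e.g. along the cycle 1 → 1 with weight 3 and length 1. So λ(A) = 3/1 = 3.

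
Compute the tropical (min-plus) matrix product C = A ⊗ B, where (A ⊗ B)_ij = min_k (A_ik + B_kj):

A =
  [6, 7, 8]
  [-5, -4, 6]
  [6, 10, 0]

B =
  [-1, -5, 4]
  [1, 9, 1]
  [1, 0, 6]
A ⊗ B =
  [5, 1, 8]
  [-6, -10, -3]
  [1, 0, 6]

Apply the min-plus product entry-by-entry:
  C[0][0] = min over k of (A[0][0] + B[0][0] = 6 + -1 = 5, A[0][1] + B[1][0] = 7 + 1 = 8, A[0][2] + B[2][0] = 8 + 1 = 9) = 5 (attained at k = 0)
  C[0][1] = min over k of (A[0][0] + B[0][1] = 6 + -5 = 1, A[0][1] + B[1][1] = 7 + 9 = 16, A[0][2] + B[2][1] = 8 + 0 = 8) = 1 (attained at k = 0)
  C[0][2] = min over k of (A[0][0] + B[0][2] = 6 + 4 = 10, A[0][1] + B[1][2] = 7 + 1 = 8, A[0][2] + B[2][2] = 8 + 6 = 14) = 8 (attained at k = 1)
  C[1][0] = min over k of (A[1][0] + B[0][0] = -5 + -1 = -6, A[1][1] + B[1][0] = -4 + 1 = -3, A[1][2] + B[2][0] = 6 + 1 = 7) = -6 (attained at k = 0)
  C[1][1] = min over k of (A[1][0] + B[0][1] = -5 + -5 = -10, A[1][1] + B[1][1] = -4 + 9 = 5, A[1][2] + B[2][1] = 6 + 0 = 6) = -10 (attained at k = 0)
  C[1][2] = min over k of (A[1][0] + B[0][2] = -5 + 4 = -1, A[1][1] + B[1][2] = -4 + 1 = -3, A[1][2] + B[2][2] = 6 + 6 = 12) = -3 (attained at k = 1)
  C[2][0] = min over k of (A[2][0] + B[0][0] = 6 + -1 = 5, A[2][1] + B[1][0] = 10 + 1 = 11, A[2][2] + B[2][0] = 0 + 1 = 1) = 1 (attained at k = 2)
  C[2][1] = min over k of (A[2][0] + B[0][1] = 6 + -5 = 1, A[2][1] + B[1][1] = 10 + 9 = 19, A[2][2] + B[2][1] = 0 + 0 = 0) = 0 (attained at k = 2)
  C[2][2] = min over k of (A[2][0] + B[0][2] = 6 + 4 = 10, A[2][1] + B[1][2] = 10 + 1 = 11, A[2][2] + B[2][2] = 0 + 6 = 6) = 6 (attained at k = 2)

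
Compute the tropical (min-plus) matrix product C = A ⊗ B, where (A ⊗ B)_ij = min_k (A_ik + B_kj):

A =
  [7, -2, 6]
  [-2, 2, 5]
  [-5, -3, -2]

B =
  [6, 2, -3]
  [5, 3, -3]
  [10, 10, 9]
A ⊗ B =
  [3, 1, -5]
  [4, 0, -5]
  [1, -3, -8]

Apply the min-plus product entry-by-entry:
  C[0][0] = min over k of (A[0][0] + B[0][0] = 7 + 6 = 13, A[0][1] + B[1][0] = -2 + 5 = 3, A[0][2] + B[2][0] = 6 + 10 = 16) = 3 (attained at k = 1)
  C[0][1] = min over k of (A[0][0] + B[0][1] = 7 + 2 = 9, A[0][1] + B[1][1] = -2 + 3 = 1, A[0][2] + B[2][1] = 6 + 10 = 16) = 1 (attained at k = 1)
  C[0][2] = min over k of (A[0][0] + B[0][2] = 7 + -3 = 4, A[0][1] + B[1][2] = -2 + -3 = -5, A[0][2] + B[2][2] = 6 + 9 = 15) = -5 (attained at k = 1)
  C[1][0] = min over k of (A[1][0] + B[0][0] = -2 + 6 = 4, A[1][1] + B[1][0] = 2 + 5 = 7, A[1][2] + B[2][0] = 5 + 10 = 15) = 4 (attained at k = 0)
  C[1][1] = min over k of (A[1][0] + B[0][1] = -2 + 2 = 0, A[1][1] + B[1][1] = 2 + 3 = 5, A[1][2] + B[2][1] = 5 + 10 = 15) = 0 (attained at k = 0)
  C[1][2] = min over k of (A[1][0] + B[0][2] = -2 + -3 = -5, A[1][1] + B[1][2] = 2 + -3 = -1, A[1][2] + B[2][2] = 5 + 9 = 14) = -5 (attained at k = 0)
  C[2][0] = min over k of (A[2][0] + B[0][0] = -5 + 6 = 1, A[2][1] + B[1][0] = -3 + 5 = 2, A[2][2] + B[2][0] = -2 + 10 = 8) = 1 (attained at k = 0)
  C[2][1] = min over k of (A[2][0] + B[0][1] = -5 + 2 = -3, A[2][1] + B[1][1] = -3 + 3 = 0, A[2][2] + B[2][1] = -2 + 10 = 8) = -3 (attained at k = 0)
  C[2][2] = min over k of (A[2][0] + B[0][2] = -5 + -3 = -8, A[2][1] + B[1][2] = -3 + -3 = -6, A[2][2] + B[2][2] = -2 + 9 = 7) = -8 (attained at k = 0)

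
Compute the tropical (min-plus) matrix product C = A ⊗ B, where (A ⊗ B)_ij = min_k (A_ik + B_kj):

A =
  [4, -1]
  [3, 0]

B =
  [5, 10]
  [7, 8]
A ⊗ B =
  [6, 7]
  [7, 8]

Apply the min-plus product entry-by-entry:
  C[0][0] = min over k of (A[0][0] + B[0][0] = 4 + 5 = 9, A[0][1] + B[1][0] = -1 + 7 = 6) = 6 (attained at k = 1)
  C[0][1] = min over k of (A[0][0] + B[0][1] = 4 + 10 = 14, A[0][1] + B[1][1] = -1 + 8 = 7) = 7 (attained at k = 1)
  C[1][0] = min over k of (A[1][0] + B[0][0] = 3 + 5 = 8, A[1][1] + B[1][0] = 0 + 7 = 7) = 7 (attained at k = 1)
  C[1][1] = min over k of (A[1][0] + B[0][1] = 3 + 10 = 13, A[1][1] + B[1][1] = 0 + 8 = 8) = 8 (attained at k = 1)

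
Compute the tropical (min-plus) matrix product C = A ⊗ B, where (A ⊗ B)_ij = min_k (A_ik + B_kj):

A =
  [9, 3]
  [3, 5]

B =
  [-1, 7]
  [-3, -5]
A ⊗ B =
  [0, -2]
  [2, 0]

Apply the min-plus product entry-by-entry:
  C[0][0] = min over k of (A[0][0] + B[0][0] = 9 + -1 = 8, A[0][1] + B[1][0] = 3 + -3 = 0) = 0 (attained at k = 1)
  C[0][1] = min over k of (A[0][0] + B[0][1] = 9 + 7 = 16, A[0][1] + B[1][1] = 3 + -5 = -2) = -2 (attained at k = 1)
  C[1][0] = min over k of (A[1][0] + B[0][0] = 3 + -1 = 2, A[1][1] + B[1][0] = 5 + -3 = 2) = 2 (attained at k = 0)
  C[1][1] = min over k of (A[1][0] + B[0][1] = 3 + 7 = 10, A[1][1] + B[1][1] = 5 + -5 = 0) = 0 (attained at k = 1)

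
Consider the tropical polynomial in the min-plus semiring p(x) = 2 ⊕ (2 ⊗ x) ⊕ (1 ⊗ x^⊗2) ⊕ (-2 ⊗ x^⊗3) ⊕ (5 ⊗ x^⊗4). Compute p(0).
p(0) = -2

A tropical monomial a ⊗ x^⊗i evaluates to a + i · x. Evaluating each term at x = 0:
  Term 0 contributes 2 + 0 · 0 = 2
  Term 1 contributes 2 + 1 · 0 = 2
  Term 2 contributes 1 + 2 · 0 = 1
  Term 3 contributes -2 + 3 · 0 = -2
  Term 4 contributes 5 + 4 · 0 = 5
p(0) = ⊕ of these = min[2, 2, 1, -2, 5] = -2.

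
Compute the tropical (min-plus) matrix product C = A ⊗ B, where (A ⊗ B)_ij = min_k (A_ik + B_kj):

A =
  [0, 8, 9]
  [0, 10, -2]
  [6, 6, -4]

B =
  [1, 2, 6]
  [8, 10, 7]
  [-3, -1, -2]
A ⊗ B =
  [1, 2, 6]
  [-5, -3, -4]
  [-7, -5, -6]

Apply the min-plus product entry-by-entry:
  C[0][0] = min over k of (A[0][0] + B[0][0] = 0 + 1 = 1, A[0][1] + B[1][0] = 8 + 8 = 16, A[0][2] + B[2][0] = 9 + -3 = 6) = 1 (attained at k = 0)
  C[0][1] = min over k of (A[0][0] + B[0][1] = 0 + 2 = 2, A[0][1] + B[1][1] = 8 + 10 = 18, A[0][2] + B[2][1] = 9 + -1 = 8) = 2 (attained at k = 0)
  C[0][2] = min over k of (A[0][0] + B[0][2] = 0 + 6 = 6, A[0][1] + B[1][2] = 8 + 7 = 15, A[0][2] + B[2][2] = 9 + -2 = 7) = 6 (attained at k = 0)
  C[1][0] = min over k of (A[1][0] + B[0][0] = 0 + 1 = 1, A[1][1] + B[1][0] = 10 + 8 = 18, A[1][2] + B[2][0] = -2 + -3 = -5) = -5 (attained at k = 2)
  C[1][1] = min over k of (A[1][0] + B[0][1] = 0 + 2 = 2, A[1][1] + B[1][1] = 10 + 10 = 20, A[1][2] + B[2][1] = -2 + -1 = -3) = -3 (attained at k = 2)
  C[1][2] = min over k of (A[1][0] + B[0][2] = 0 + 6 = 6, A[1][1] + B[1][2] = 10 + 7 = 17, A[1][2] + B[2][2] = -2 + -2 = -4) = -4 (attained at k = 2)
  C[2][0] = min over k of (A[2][0] + B[0][0] = 6 + 1 = 7, A[2][1] + B[1][0] = 6 + 8 = 14, A[2][2] + B[2][0] = -4 + -3 = -7) = -7 (attained at k = 2)
  C[2][1] = min over k of (A[2][0] + B[0][1] = 6 + 2 = 8, A[2][1] + B[1][1] = 6 + 10 = 16, A[2][2] + B[2][1] = -4 + -1 = -5) = -5 (attained at k = 2)
  C[2][2] = min over k of (A[2][0] + B[0][2] = 6 + 6 = 12, A[2][1] + B[1][2] = 6 + 7 = 13, A[2][2] + B[2][2] = -4 + -2 = -6) = -6 (attained at k = 2)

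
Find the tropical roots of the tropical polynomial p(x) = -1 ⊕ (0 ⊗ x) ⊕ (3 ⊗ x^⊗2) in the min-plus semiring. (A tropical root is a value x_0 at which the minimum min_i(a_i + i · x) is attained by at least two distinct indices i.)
Roots: {-3, -1}

Each tropical root is a break point of the lower envelope of the lines y = a_i + i · x (there are 3 lines, with slopes 0, 1, ..., 2). Only the lines that attain the minimum somewhere contribute to roots; other lines are dominated. Here the surviving (envelope) indices are i = 2, i = 1, i = 0.
Intersections between consecutive envelope lines give the roots: for adjacent envelope indices i < j the intersection is x = (a_i − a_j) / (j − i). Reading off the sorted break points: {-3, -1}.
Verification: at each break x_0, at least two indices attain the minimum of min_i(a_i + i · x_0).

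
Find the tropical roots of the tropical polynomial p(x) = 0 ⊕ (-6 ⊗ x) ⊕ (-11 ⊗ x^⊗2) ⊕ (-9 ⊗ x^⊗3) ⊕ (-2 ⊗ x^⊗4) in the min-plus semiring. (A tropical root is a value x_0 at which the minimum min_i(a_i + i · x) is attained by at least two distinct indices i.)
Roots: {-7, -2, 5, 6}

Each tropical root is a break point of the lower envelope of the lines y = a_i + i · x (there are 5 lines, with slopes 0, 1, ..., 4). Only the lines that attain the minimum somewhere contribute to roots; other lines are dominated. Here the surviving (envelope) indices are i = 4, i = 3, i = 2, i = 1, i = 0.
Intersections between consecutive envelope lines give the roots: for adjacent envelope indices i < j the intersection is x = (a_i − a_j) / (j − i). Reading off the sorted break points: {-7, -2, 5, 6}.
Verification: at each break x_0, at least two indices attain the minimum of min_i(a_i + i · x_0).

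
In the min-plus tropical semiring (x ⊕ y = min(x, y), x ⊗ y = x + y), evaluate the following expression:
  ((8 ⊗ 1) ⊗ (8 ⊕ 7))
((8 ⊗ 1) ⊗ (8 ⊕ 7)) = 16

Expand innermost to outermost. Recall ⊕ takes the minimum of its arguments and ⊗ takes their sum. Working out the expression ((8 ⊗ 1) ⊗ (8 ⊕ 7)) gives 16.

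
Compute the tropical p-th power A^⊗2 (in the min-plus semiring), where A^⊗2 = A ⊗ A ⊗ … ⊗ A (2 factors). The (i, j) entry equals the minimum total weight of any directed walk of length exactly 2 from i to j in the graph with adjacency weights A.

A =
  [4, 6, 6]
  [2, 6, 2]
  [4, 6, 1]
A^⊗2 =
  [8, 10, 7]
  [6, 8, 3]
  [5, 7, 2]

Each entry (A^⊗2)_ij equals the minimum over all length-2 walks i = v_0 → v_1 → … → v_2 = j of Σ_t A[v_t][v_{t+1}]. For example, for (i, j) = (0, 2) we minimise over 3 possible intermediate vertex sequences; the minimum is 7, attained along the walk 0 → 2 → 2.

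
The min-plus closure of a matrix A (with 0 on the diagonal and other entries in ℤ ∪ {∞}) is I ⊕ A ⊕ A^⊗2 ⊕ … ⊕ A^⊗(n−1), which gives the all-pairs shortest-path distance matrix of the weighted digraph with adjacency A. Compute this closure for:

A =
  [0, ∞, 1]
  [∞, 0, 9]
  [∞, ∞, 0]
Closure =
  [0, ∞, 1]
  [∞, 0, 9]
  [∞, ∞, 0]

This is the Floyd-Warshall all-pairs shortest-path computation. For each intermediate vertex k = 0, 1, …, 2, update dist[i][j] ← min(dist[i][j], dist[i][k] + dist[k][j]). The final matrix gives, for each (i, j), the minimum total weight of any directed path from i to j (possibly empty when i = j).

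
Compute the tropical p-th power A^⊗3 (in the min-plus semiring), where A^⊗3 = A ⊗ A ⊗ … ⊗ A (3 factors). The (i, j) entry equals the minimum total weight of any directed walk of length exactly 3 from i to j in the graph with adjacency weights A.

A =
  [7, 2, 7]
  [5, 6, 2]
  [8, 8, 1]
A^⊗3 =
  [12, 9, 5]
  [11, 11, 4]
  [10, 10, 3]

Each entry (A^⊗3)_ij equals the minimum over all length-3 walks i = v_0 → v_1 → … → v_3 = j of Σ_t A[v_t][v_{t+1}]. For example, for (i, j) = (0, 2) we minimise over 9 possible intermediate vertex sequences; the minimum is 5, attained along the walk 0 → 1 → 2 → 2.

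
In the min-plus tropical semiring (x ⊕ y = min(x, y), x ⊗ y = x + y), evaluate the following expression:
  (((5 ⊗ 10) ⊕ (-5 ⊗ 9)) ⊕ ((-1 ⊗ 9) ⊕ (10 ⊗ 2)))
(((5 ⊗ 10) ⊕ (-5 ⊗ 9)) ⊕ ((-1 ⊗ 9) ⊕ (10 ⊗ 2))) = 4

Expand innermost to outermost. Recall ⊕ takes the minimum of its arguments and ⊗ takes their sum. Working out the expression (((5 ⊗ 10) ⊕ (-5 ⊗ 9)) ⊕ ((-1 ⊗ 9) ⊕ (10 ⊗ 2))) gives 4.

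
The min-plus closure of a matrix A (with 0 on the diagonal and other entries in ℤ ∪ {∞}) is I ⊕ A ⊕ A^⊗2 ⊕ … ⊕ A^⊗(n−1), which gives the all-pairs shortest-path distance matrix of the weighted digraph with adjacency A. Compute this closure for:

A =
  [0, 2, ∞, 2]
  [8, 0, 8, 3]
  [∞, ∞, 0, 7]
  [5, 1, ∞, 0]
Closure =
  [0, 2, 10, 2]
  [8, 0, 8, 3]
  [12, 8, 0, 7]
  [5, 1, 9, 0]

This is the Floyd-Warshall all-pairs shortest-path computation. For each intermediate vertex k = 0, 1, …, 3, update dist[i][j] ← min(dist[i][j], dist[i][k] + dist[k][j]). The final matrix gives, for each (i, j), the minimum total weight of any directed path from i to j (possibly empty when i = j).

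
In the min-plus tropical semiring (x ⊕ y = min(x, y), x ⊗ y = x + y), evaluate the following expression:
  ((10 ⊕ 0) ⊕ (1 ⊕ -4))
((10 ⊕ 0) ⊕ (1 ⊕ -4)) = -4

Expand innermost to outermost. Recall ⊕ takes the minimum of its arguments and ⊗ takes their sum. Working out the expression ((10 ⊕ 0) ⊕ (1 ⊕ -4)) gives -4.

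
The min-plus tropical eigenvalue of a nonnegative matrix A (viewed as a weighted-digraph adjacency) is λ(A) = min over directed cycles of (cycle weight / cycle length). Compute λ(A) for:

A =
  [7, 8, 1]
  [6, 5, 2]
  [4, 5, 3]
λ(A) = 5/2

Enumerate directed cycles and compute their means (weight / length). Sample:
  cycle 0 → 0: weight = 7, length = 1, mean = 7/1 ≈ 7.000
  cycle 1 → 1: weight = 5, length = 1, mean = 5/1 ≈ 5.000
  cycle 2 → 2: weight = 3, length = 1, mean = 3/1 ≈ 3.000
  cycle 0 → 1 → 0: weight = 14, length = 2, mean = 14/2 ≈ 7.000
  cycle 0 → 2 → 0: weight = 5, length = 2, mean = 5/2 ≈ 2.500
  cycle 1 → 0 → 1: weight = 14, length = 2, mean = 14/2 ≈ 7.000
Minimum mean = 2.500, attained e.g. along the cycle 0 → 2 → 0 with weight 5 and length 2. So λ(A) = 5/2 = 5/2.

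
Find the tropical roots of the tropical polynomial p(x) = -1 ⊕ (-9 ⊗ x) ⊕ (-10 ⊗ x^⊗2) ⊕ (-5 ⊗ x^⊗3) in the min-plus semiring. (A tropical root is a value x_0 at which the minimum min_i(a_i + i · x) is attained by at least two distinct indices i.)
Roots: {-5, 1, 8}

Each tropical root is a break point of the lower envelope of the lines y = a_i + i · x (there are 4 lines, with slopes 0, 1, ..., 3). Only the lines that attain the minimum somewhere contribute to roots; other lines are dominated. Here the surviving (envelope) indices are i = 3, i = 2, i = 1, i = 0.
Intersections between consecutive envelope lines give the roots: for adjacent envelope indices i < j the intersection is x = (a_i − a_j) / (j − i). Reading off the sorted break points: {-5, 1, 8}.
Verification: at each break x_0, at least two indices attain the minimum of min_i(a_i + i · x_0).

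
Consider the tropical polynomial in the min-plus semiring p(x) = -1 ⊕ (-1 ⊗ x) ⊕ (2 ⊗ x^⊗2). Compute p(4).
p(4) = -1

A tropical monomial a ⊗ x^⊗i evaluates to a + i · x. Evaluating each term at x = 4:
  Term 0 contributes -1 + 0 · 4 = -1
  Term 1 contributes -1 + 1 · 4 = 3
  Term 2 contributes 2 + 2 · 4 = 10
p(4) = ⊕ of these = min[-1, 3, 10] = -1.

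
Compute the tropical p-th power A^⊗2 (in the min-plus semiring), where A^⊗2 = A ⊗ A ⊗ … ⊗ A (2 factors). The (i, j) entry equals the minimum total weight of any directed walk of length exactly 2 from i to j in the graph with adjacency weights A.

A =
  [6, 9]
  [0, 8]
A^⊗2 =
  [9, 15]
  [6, 9]

Each entry (A^⊗2)_ij equals the minimum over all length-2 walks i = v_0 → v_1 → … → v_2 = j of Σ_t A[v_t][v_{t+1}]. For example, for (i, j) = (0, 1) we minimise over 2 possible intermediate vertex sequences; the minimum is 15, attained along the walk 0 → 0 → 1.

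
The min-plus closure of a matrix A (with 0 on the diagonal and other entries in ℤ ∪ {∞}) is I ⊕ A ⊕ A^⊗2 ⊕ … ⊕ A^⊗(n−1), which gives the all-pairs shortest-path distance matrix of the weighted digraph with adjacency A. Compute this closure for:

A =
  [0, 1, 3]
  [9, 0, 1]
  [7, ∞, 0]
Closure =
  [0, 1, 2]
  [8, 0, 1]
  [7, 8, 0]

This is the Floyd-Warshall all-pairs shortest-path computation. For each intermediate vertex k = 0, 1, …, 2, update dist[i][j] ← min(dist[i][j], dist[i][k] + dist[k][j]). The final matrix gives, for each (i, j), the minimum total weight of any directed path from i to j (possibly empty when i = j).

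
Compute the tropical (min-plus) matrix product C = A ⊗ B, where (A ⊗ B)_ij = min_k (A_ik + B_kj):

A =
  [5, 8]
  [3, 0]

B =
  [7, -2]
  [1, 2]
A ⊗ B =
  [9, 3]
  [1, 1]

Apply the min-plus product entry-by-entry:
  C[0][0] = min over k of (A[0][0] + B[0][0] = 5 + 7 = 12, A[0][1] + B[1][0] = 8 + 1 = 9) = 9 (attained at k = 1)
  C[0][1] = min over k of (A[0][0] + B[0][1] = 5 + -2 = 3, A[0][1] + B[1][1] = 8 + 2 = 10) = 3 (attained at k = 0)
  C[1][0] = min over k of (A[1][0] + B[0][0] = 3 + 7 = 10, A[1][1] + B[1][0] = 0 + 1 = 1) = 1 (attained at k = 1)
  C[1][1] = min over k of (A[1][0] + B[0][1] = 3 + -2 = 1, A[1][1] + B[1][1] = 0 + 2 = 2) = 1 (attained at k = 0)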